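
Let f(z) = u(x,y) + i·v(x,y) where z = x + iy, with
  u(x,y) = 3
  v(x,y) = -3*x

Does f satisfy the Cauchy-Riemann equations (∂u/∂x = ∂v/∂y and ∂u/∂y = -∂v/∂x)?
∂u/∂x = 0
∂v/∂y = 0
∂u/∂y = 0
∂v/∂x = -3
∂u/∂y ≠ -∂v/∂x; the Cauchy-Riemann equations are not satisfied, so f is not analytic.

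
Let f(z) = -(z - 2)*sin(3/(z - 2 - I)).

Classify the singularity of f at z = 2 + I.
Let u = z - 2 - I. Then
  sin(3/u) = Σ_{k≥0} (-1)^k (3)^(2k+1)/((2k+1)!·u^(2k+1)) = 3/u - 9/(2*u^3) + 81/(40*u^5) + ...
which has infinitely many negative powers of u, so sin(3/(z - 2 - I)) has an essential singularity at z = 2 + I.
The extra factor z - 2 is a nonzero polynomial; if the product had at most a pole at z = 2 + I, dividing by that polynomial would leave sin(3/(z - 2 - I)) with at most a pole too — contradiction. (Equivalently, the product's Laurent series still has infinitely many negative powers.)
So the singularity is essential.

Final answer: essential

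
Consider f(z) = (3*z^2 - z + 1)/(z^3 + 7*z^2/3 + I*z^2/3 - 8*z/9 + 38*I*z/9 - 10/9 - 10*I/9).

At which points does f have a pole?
The singularities of f are the zeros of the denominator. Factoring,
  z^3 + 7*z^2/3 + I*z^2/3 - 8*z/9 + 38*I*z/9 - 10/9 - 10*I/9 = (z - 1/3 + I)*(z + 3 - I)*(z - 1/3 + I/3)
so the candidates are z = 1/3 - I, z = -3 + I, z = 1/3 - I/3.

Check the numerator P(z) = 3*z^2 - z + 1 at each one:
  P(1/3 - I) = -2 - I ≠ 0, so z = 1/3 - I is a (simple) pole.
  P(-3 + I) = 28 - 19*I ≠ 0, so z = -3 + I is a (simple) pole.
  P(1/3 - I/3) = 2/3 - I/3 ≠ 0, so z = 1/3 - I/3 is a (simple) pole.

Poles of f: {-3 + I, 1/3 - I, 1/3 - I/3}

Final answer: {-3 + I, 1/3 - I, 1/3 - I/3}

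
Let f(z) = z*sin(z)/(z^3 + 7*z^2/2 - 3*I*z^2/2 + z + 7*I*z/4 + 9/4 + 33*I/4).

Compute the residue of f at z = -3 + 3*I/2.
Write f(z) = P(z)/Q(z) with P(z) = z*sin(z) and Q(z) = z^3 + 7*z^2/2 - 3*I*z^2/2 + z + 7*I*z/4 + 9/4 + 33*I/4.
The denominator factors as Q(z) = (z + 3 - 3*I/2)*(z - 1 + I)*(z + 3/2 - I), so z = -3 + 3*I/2 is a simple zero of Q and P is analytic there; z = -3 + 3*I/2 is therefore a simple pole and
  Res(f, z₀) = P(z₀)/Q'(z₀).

Q'(z) = 3*z^2 + 7*z - 3*I*z + 1 + 7*I/4, so Q'(-3 + 3*I/2) = 19/4 - 23*I/4.
P(-3 + 3*I/2) = (3 - 3*I/2)*sin(3 - 3*I/2).

Res(f, -3 + 3*I/2) = ((3 - 3*I/2)*sin(3 - 3*I/2))/(19/4 - 23*I/4) = (183/445 + 81*I/445)*sin(3 - 3*I/2)

Final answer: (183/445 + 81*I/445)*sin(3 - 3*I/2)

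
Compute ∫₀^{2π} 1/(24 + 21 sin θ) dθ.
Call the integral J. The integrand is 2π-periodic and we integrate over a full period, so shifting θ does not change the value (θ → θ + π/2 turns sin θ into cos θ). Hence
  J = ∫₀^{2π} dθ/(24 + 21 cos θ).
Put z = e^{iθ}: then cos θ = (z + 1/z)/2, dθ = dz/(iz), and z runs once counterclockwise around |z| = 1:
  J = ∮_{|z|=1} 1/(24 + 21*(z + 1/z)/2) · dz/(iz) = (2/i) ∮_{|z|=1} dz/(21*z^2 + 48*z + 21).
The roots of 21*z^2 + 48*z + 21 are z = (-24 ± sqrt(24^2 - 21^2))/21, with sqrt(135) = 3*sqrt(15); their product is 1, so only z₊ = -8/7 + sqrt(15)/7 lies inside the unit circle (z₋ = -8/7 - sqrt(15)/7 lies outside).
z₊ is a simple zero of q(z) = 21*z^2 + 48*z + 21, so Res(1/q, z₊) = 1/q'(z₊) with q'(z) = 42*z + 48; and q'(z₊) = 21*(z₊ - z₋) = 6*sqrt(15).
Therefore J = (2/i) · 2πi · 1/(6*sqrt(15)) = 2*pi/(3*sqrt(15)) = 2*sqrt(15)*pi/45

Final answer: 2*sqrt(15)*pi/45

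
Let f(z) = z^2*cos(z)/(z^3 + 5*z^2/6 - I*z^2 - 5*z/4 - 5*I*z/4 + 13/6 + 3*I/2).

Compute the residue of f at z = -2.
Write f(z) = P(z)/Q(z) with P(z) = z^2*cos(z) and Q(z) = z^3 + 5*z^2/6 - I*z^2 - 5*z/4 - 5*I*z/4 + 13/6 + 3*I/2.
The denominator factors as Q(z) = (z + 2)*(z - 2/3 + I/2)*(z - 1/2 - 3*I/2), so z = -2 is a simple zero of Q and P is analytic there; z = -2 is therefore a simple pole and
  Res(f, z₀) = P(z₀)/Q'(z₀).

Q'(z) = 3*z^2 + 5*z/3 - 2*I*z - 5/4 - 5*I/4, so Q'(-2) = 89/12 + 11*I/4.
P(-2) = 4*cos(2).

Res(f, -2) = (4*cos(2))/(89/12 + 11*I/4) = (2136/4505 - 792*I/4505)*cos(2)

Final answer: (2136/4505 - 792*I/4505)*cos(2)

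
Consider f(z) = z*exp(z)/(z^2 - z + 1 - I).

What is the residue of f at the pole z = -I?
(2/5 + I/5)*exp(-I)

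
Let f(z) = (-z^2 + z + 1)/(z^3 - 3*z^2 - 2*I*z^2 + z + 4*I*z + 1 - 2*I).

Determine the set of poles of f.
{I, 1, 2 + I}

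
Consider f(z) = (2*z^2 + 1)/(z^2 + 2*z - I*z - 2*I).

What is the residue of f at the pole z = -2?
Write f(z) = P(z)/Q(z) with P(z) = 2*z^2 + 1 and Q(z) = z^2 + 2*z - I*z - 2*I.
The denominator factors as Q(z) = (z + 2)*(z - I), so z = -2 is a simple zero of Q and P is analytic there; z = -2 is therefore a simple pole and
  Res(f, z₀) = P(z₀)/Q'(z₀).

Q'(z) = 2*z + 2 - I, so Q'(-2) = -2 - I.
P(-2) = 9.

Res(f, -2) = (9)/(-2 - I) = -18/5 + 9*I/5

Final answer: -18/5 + 9*I/5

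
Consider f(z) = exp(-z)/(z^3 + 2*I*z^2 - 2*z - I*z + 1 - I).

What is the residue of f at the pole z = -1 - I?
Write f(z) = P(z)/Q(z) with P(z) = exp(-z) and Q(z) = z^3 + 2*I*z^2 - 2*z - I*z + 1 - I.
The denominator factors as Q(z) = (z - 1)*(z + I)*(z + 1 + I), so z = -1 - I is a simple zero of Q and P is analytic there; z = -1 - I is therefore a simple pole and
  Res(f, z₀) = P(z₀)/Q'(z₀).

Q'(z) = 3*z^2 + 4*I*z - 2 - I, so Q'(-1 - I) = 2 + I.
P(-1 - I) = exp(1 + I).

Res(f, -1 - I) = (exp(1 + I))/(2 + I) = (2/5 - I/5)*exp(1 + I)

Final answer: (2/5 - I/5)*exp(1 + I)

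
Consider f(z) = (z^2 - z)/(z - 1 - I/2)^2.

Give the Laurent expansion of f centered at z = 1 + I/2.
Put w = z - (1 + I/2), i.e. z = w + 1 + I/2. The denominator is w^2, so it suffices to rewrite the numerator in powers of w.

P(z) = z^2 - z
P(w + 1 + I/2) = -1/4 + I/2 + (1 + I)*w + w^2

Dividing each term by w^2:
  f = (-1/4 + I/2)/w^2 + (1 + I)/w + 1

Substituting back w = z - 1 - I/2:
  f(z) = (-1/4 + I/2)/(z - 1 - I/2)^2 + (1 + I)/(z - 1 - I/2) + 1

The series is finite because the numerator is a polynomial; the negative powers form the principal part, and the coefficient of 1/(z - 1 - I/2) gives Res(f, 1 + I/2) = 1 + I.

Final answer: (-1/4 + I/2)/(z - 1 - I/2)^2 + (1 + I)/(z - 1 - I/2) + 1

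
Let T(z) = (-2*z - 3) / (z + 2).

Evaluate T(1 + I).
-17/10 - I/10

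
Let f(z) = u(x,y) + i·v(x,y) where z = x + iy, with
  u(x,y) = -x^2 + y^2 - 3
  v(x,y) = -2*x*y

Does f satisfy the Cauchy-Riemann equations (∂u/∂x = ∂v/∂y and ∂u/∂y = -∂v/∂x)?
∂u/∂x = -2*x
∂v/∂y = -2*x
∂u/∂y = 2*y
∂v/∂x = -2*y
∂u/∂x = ∂v/∂y and ∂u/∂y = -∂v/∂x hold identically; f is analytic.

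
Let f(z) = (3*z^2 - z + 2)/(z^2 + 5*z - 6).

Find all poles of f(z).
The singularities of f are the zeros of the denominator. Factoring,
  z^2 + 5*z - 6 = (z + 6)*(z - 1)
so the candidates are z = -6, z = 1.

Check the numerator P(z) = 3*z^2 - z + 2 at each one:
  P(-6) = 116 ≠ 0, so z = -6 is a (simple) pole.
  P(1) = 4 ≠ 0, so z = 1 is a (simple) pole.

Poles of f: {-6, 1}

Final answer: {-6, 1}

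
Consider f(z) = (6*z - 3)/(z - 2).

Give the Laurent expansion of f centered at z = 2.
Put w = z - (2), i.e. z = w + 2. The denominator is w, so it suffices to rewrite the numerator in powers of w.

P(z) = 6*z - 3
P(w + 2) = 9 + 6*w

Dividing each term by w:
  f = 9/w + 6

Substituting back w = z - 2:
  f(z) = 9/(z - 2) + 6

The series is finite because the numerator is a polynomial; the negative powers form the principal part, and the coefficient of 1/(z - 2) gives Res(f, 2) = 9.

Final answer: 9/(z - 2) + 6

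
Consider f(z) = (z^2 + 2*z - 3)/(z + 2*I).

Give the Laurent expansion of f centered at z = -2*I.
(-7 - 4*I)/(z + 2*I) + 2 - 4*I + (z + 2*I)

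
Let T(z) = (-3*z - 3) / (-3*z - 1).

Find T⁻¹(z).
Set w = T(z) = (-3*z - 3) / (-3*z - 1) and solve for z:
  w*(-3*z - 1) = -3*z - 3
  -w + z*(3 - 3*w) + 3 = 0
  z*(3 - 3*w) = w - 3
  z = (3 - w)/(3*w - 3)
Renaming the variable, T⁻¹(z) = (-z + 3)/(3*z - 3).
(Check: ad - bc = -6 ≠ 0, so T is invertible.)

Final answer: (-z + 3)/(3*z - 3)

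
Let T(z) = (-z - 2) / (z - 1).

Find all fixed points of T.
{-sqrt(2)*I, sqrt(2)*I}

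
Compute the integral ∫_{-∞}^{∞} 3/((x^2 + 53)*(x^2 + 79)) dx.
Let f(z) = 3/((z^2 + 53)*(z^2 + 79)). The denominator has no real zeros and deg Q - deg P = 4 ≥ 2, so the integral of f over the upper semicircle |z| = R tends to 0 as R → ∞. Closing the contour in the upper half-plane,
  ∫_{-∞}^{∞} f(x) dx = 2πi · Σ Res(f, z_k)  over the poles with Im z_k > 0.

Zeros of the denominator: z^2 + 53 = 0 gives z = ±sqrt(53)*I; z^2 + 79 = 0 gives z = ±sqrt(79)*I.
Upper half-plane: z = sqrt(53)*I, z = sqrt(79)*I (simple).

Each pole is a simple zero of Q(z) = z^4 + 132*z^2 + 4187, so Res(f, z₀) = P(z₀)/Q'(z₀) with P(z) = 3, Q'(z) = 4*z^3 + 264*z:
  Res(f, sqrt(53)*I) = (3)/(52*sqrt(53)*I) = -3*sqrt(53)*I/2756
  Res(f, sqrt(79)*I) = (3)/(-52*sqrt(79)*I) = 3*sqrt(79)*I/4108

Sum of residues: 3*I*(-79*sqrt(53) + 53*sqrt(79))/217724
∫_{-∞}^{∞} f(x) dx = 2πi · (3*I*(-79*sqrt(53) + 53*sqrt(79))/217724) = 3*pi*(-53*sqrt(79) + 79*sqrt(53))/108862

Final answer: 3*pi*(-53*sqrt(79) + 79*sqrt(53))/108862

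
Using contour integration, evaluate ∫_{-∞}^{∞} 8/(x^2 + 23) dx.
8*sqrt(23)*pi/23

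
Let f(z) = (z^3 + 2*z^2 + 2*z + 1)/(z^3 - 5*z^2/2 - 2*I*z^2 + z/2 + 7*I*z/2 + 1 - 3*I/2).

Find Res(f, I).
Write f(z) = P(z)/Q(z) with P(z) = z^3 + 2*z^2 + 2*z + 1 and Q(z) = z^3 - 5*z^2/2 - 2*I*z^2 + z/2 + 7*I*z/2 + 1 - 3*I/2.
The denominator factors as Q(z) = (z - 3/2 - I)*(z - I)*(z - 1), so z = I is a simple zero of Q and P is analytic there; z = I is therefore a simple pole and
  Res(f, z₀) = P(z₀)/Q'(z₀).

Q'(z) = 3*z^2 - 5*z - 4*I*z + 1/2 + 7*I/2, so Q'(I) = 3/2 - 3*I/2.
P(I) = -1 + I.

Res(f, I) = (-1 + I)/(3/2 - 3*I/2) = -2/3

Final answer: -2/3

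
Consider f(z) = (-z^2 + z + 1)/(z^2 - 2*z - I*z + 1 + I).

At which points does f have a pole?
The singularities of f are the zeros of the denominator. Factoring,
  z^2 - 2*z - I*z + 1 + I = (z - 1 - I)*(z - 1)
so the candidates are z = 1 + I, z = 1.

Check the numerator P(z) = -z^2 + z + 1 at each one:
  P(1 + I) = 2 - I ≠ 0, so z = 1 + I is a (simple) pole.
  P(1) = 1 ≠ 0, so z = 1 is a (simple) pole.

Poles of f: {1, 1 + I}

Final answer: {1, 1 + I}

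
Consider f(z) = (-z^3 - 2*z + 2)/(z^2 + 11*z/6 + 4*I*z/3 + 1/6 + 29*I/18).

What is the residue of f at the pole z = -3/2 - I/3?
-9419/2340 - 5579*I/1170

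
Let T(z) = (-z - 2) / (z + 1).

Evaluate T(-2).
0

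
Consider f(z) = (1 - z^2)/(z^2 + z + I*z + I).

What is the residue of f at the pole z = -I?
1 + I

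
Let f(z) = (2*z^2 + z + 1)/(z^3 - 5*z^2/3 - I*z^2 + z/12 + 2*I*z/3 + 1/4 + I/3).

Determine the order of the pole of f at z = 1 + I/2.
Factor the denominator:
  z^3 - 5*z^2/3 - I*z^2 + z/12 + 2*I*z/3 + 1/4 + I/3 = (z - 1 - I/2)^2*(z + 1/3)

The numerator P(z) = 2*z^2 + z + 1 has P(1 + I/2) = 7/2 + 5*I/2 ≠ 0, so no factor of (z - 1 - I/2) cancels.
Near z = 1 + I/2 we can therefore write f(z) = g(z)/(z - 1 - I/2)^2 with g analytic at 1 + I/2 and g(1 + I/2) ≠ 0 (g is the numerator divided by the remaining denominator factors).

Hence z = 1 + I/2 is a pole of order 2.

Final answer: 2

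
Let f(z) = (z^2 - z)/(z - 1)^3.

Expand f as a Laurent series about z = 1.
Put w = z - (1), i.e. z = w + 1. The denominator is w^3, so it suffices to rewrite the numerator in powers of w.

P(z) = z^2 - z
P(w + 1) = w + w^2

Dividing each term by w^3:
  f = 1/w^2 + 1/w

Substituting back w = z - 1:
  f(z) = 1/(z - 1)^2 + 1/(z - 1)

The series is finite because the numerator is a polynomial; the negative powers form the principal part, and the coefficient of 1/(z - 1) gives Res(f, 1) = 1.

Final answer: 1/(z - 1)^2 + 1/(z - 1)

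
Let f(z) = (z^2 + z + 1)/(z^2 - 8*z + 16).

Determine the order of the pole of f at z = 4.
Factor the denominator:
  z^2 - 8*z + 16 = (z - 4)^2

The numerator P(z) = z^2 + z + 1 has P(4) = 21 ≠ 0, so no factor of (z - 4) cancels.
Near z = 4 we can therefore write f(z) = g(z)/(z - 4)^2 with g analytic at 4 and g(4) ≠ 0 (g is just the numerator).

Hence z = 4 is a pole of order 2.

Final answer: 2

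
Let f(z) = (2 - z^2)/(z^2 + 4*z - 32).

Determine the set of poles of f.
{-8, 4}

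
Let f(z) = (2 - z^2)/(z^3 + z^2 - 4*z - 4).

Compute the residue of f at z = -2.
Write f(z) = P(z)/Q(z) with P(z) = 2 - z^2 and Q(z) = z^3 + z^2 - 4*z - 4.
The denominator factors as Q(z) = (z + 1)*(z - 2)*(z + 2), so z = -2 is a simple zero of Q and P is analytic there; z = -2 is therefore a simple pole and
  Res(f, z₀) = P(z₀)/Q'(z₀).

Q'(z) = 3*z^2 + 2*z - 4, so Q'(-2) = 4.
P(-2) = -2.

Res(f, -2) = (-2)/(4) = -1/2

Final answer: -1/2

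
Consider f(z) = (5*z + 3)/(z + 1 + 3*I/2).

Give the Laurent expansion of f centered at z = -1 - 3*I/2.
Put w = z - (-1 - 3*I/2), i.e. z = w - 1 - 3*I/2. The denominator is w, so it suffices to rewrite the numerator in powers of w.

P(z) = 5*z + 3
P(w - 1 - 3*I/2) = -2 - 15*I/2 + 5*w

Dividing each term by w:
  f = (-2 - 15*I/2)/w + 5

Substituting back w = z + 1 + 3*I/2:
  f(z) = (-2 - 15*I/2)/(z + 1 + 3*I/2) + 5

The series is finite because the numerator is a polynomial; the negative powers form the principal part, and the coefficient of 1/(z + 1 + 3*I/2) gives Res(f, -1 - 3*I/2) = -2 - 15*I/2.

Final answer: (-2 - 15*I/2)/(z + 1 + 3*I/2) + 5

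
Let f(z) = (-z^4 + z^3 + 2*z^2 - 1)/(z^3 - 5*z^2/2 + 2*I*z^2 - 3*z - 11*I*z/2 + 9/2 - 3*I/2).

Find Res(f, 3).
Write f(z) = P(z)/Q(z) with P(z) = -z^4 + z^3 + 2*z^2 - 1 and Q(z) = z^3 - 5*z^2/2 + 2*I*z^2 - 3*z - 11*I*z/2 + 9/2 - 3*I/2.
The denominator factors as Q(z) = (z + 1 + I)*(z - 3)*(z - 1/2 + I), so z = 3 is a simple zero of Q and P is analytic there; z = 3 is therefore a simple pole and
  Res(f, z₀) = P(z₀)/Q'(z₀).

Q'(z) = 3*z^2 - 5*z + 4*I*z - 3 - 11*I/2, so Q'(3) = 9 + 13*I/2.
P(3) = -37.

Res(f, 3) = (-37)/(9 + 13*I/2) = -1332/493 + 962*I/493

Final answer: -1332/493 + 962*I/493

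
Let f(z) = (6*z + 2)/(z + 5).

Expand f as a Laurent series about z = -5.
-28/(z + 5) + 6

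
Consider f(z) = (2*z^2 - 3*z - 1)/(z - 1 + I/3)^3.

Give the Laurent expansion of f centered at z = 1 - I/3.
Put w = z - (1 - I/3), i.e. z = w + 1 - I/3. The denominator is w^3, so it suffices to rewrite the numerator in powers of w.

P(z) = 2*z^2 - 3*z - 1
P(w + 1 - I/3) = -20/9 - I/3 + (1 - 4*I/3)*w + 2*w^2

Dividing each term by w^3:
  f = (-20/9 - I/3)/w^3 + (1 - 4*I/3)/w^2 + 2/w

Substituting back w = z - 1 + I/3:
  f(z) = (-20/9 - I/3)/(z - 1 + I/3)^3 + (1 - 4*I/3)/(z - 1 + I/3)^2 + 2/(z - 1 + I/3)

The series is finite because the numerator is a polynomial; the negative powers form the principal part, and the coefficient of 1/(z - 1 + I/3) gives Res(f, 1 - I/3) = 2.

Final answer: (-20/9 - I/3)/(z - 1 + I/3)^3 + (1 - 4*I/3)/(z - 1 + I/3)^2 + 2/(z - 1 + I/3)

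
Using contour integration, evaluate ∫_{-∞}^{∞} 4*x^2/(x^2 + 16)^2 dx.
Let f(z) = 4*z^2/(z^2 + 16)^2. The denominator has no real zeros and deg Q - deg P = 2 ≥ 2, so the integral of f over the upper semicircle |z| = R tends to 0 as R → ∞. Closing the contour in the upper half-plane,
  ∫_{-∞}^{∞} f(x) dx = 2πi · Σ Res(f, z_k)  over the poles with Im z_k > 0.

Zeros of the denominator: z^2 + 16 = 0 gives z = ±4*I.
Upper half-plane: z = 4*I (a pole of order 2).

Write f(z) = g(z)/(z - 4*I)^2 with g(z) = 4*z^2/(z + 4*I)^2. For a double pole, Res(f, z₀) = g'(z₀):
  g'(z) = 32*I*z/(z + 4*I)^3
  Res(f, 4*I) = g'(4*I) = -I/4

∫_{-∞}^{∞} f(x) dx = 2πi · (-I/4) = pi/2

Final answer: pi/2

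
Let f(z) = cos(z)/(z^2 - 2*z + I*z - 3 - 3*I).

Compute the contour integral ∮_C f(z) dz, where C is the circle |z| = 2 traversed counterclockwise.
By the residue theorem, ∮_C f(z) dz = 2πi · (sum of the residues of f at the poles inside |z| = 2).

The denominator factors as (z + 1 + I)*(z - 3), so the singularities of f are simple poles at z = -1 - I, z = 3.
  |-1 - I|² = 2 < 4 = 2², so this pole is inside the contour.
  |3|² = 9 > 4 = 2², so this pole is outside the contour.

With P(z) = cos(z) and Q(z) = z^2 - 2*z + I*z - 3 - 3*I, each pole is simple, so Res(f, z₀) = P(z₀)/Q'(z₀) with Q'(z) = 2*z - 2 + I.
  Res(f, -1 - I) = P(-1 - I)/Q'(-1 - I) = (cos(1 + I))/(-4 - I) = (-4/17 + I/17)*cos(1 + I)

∮_C f(z) dz = 2πi · ((-4/17 + I/17)*cos(1 + I)) = pi*(-2/17 - 8*I/17)*cos(1 + I)

Final answer: pi*(-2/17 - 8*I/17)*cos(1 + I)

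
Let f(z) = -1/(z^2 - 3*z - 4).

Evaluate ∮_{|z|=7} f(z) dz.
By the residue theorem, ∮_C f(z) dz = 2πi · (sum of the residues of f at the poles inside |z| = 7).

The denominator factors as (z - 4)*(z + 1), so the singularities of f are simple poles at z = 4, z = -1.
  |4|² = 16 < 49 = 7², so this pole is inside the contour.
  |-1|² = 1 < 49 = 7², so this pole is inside the contour.

With P(z) = -1 and Q(z) = z^2 - 3*z - 4, each pole is simple, so Res(f, z₀) = P(z₀)/Q'(z₀) with Q'(z) = 2*z - 3.
  Res(f, 4) = P(4)/Q'(4) = (-1)/(5) = -1/5
  Res(f, -1) = P(-1)/Q'(-1) = (-1)/(-5) = 1/5

Sum of residues inside C: 0
∮_C f(z) dz = 2πi · (0) = 0

Final answer: 0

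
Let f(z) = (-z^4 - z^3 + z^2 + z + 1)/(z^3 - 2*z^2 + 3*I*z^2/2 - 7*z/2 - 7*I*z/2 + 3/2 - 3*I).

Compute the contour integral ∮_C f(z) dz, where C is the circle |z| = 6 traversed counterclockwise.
By the residue theorem, ∮_C f(z) dz = 2πi · (sum of the residues of f at the poles inside |z| = 6).

The denominator factors as (z + I)*(z - 3)*(z + 1 + I/2), so the singularities of f are simple poles at z = -I, z = 3, z = -1 - I/2.
  |-I|² = 1 < 36 = 6², so this pole is inside the contour.
  |3|² = 9 < 36 = 6², so this pole is inside the contour.
  |-1 - I/2|² = 5/4 < 36 = 6², so this pole is inside the contour.

With P(z) = -z^4 - z^3 + z^2 + z + 1 and Q(z) = z^3 - 2*z^2 + 3*I*z^2/2 - 7*z/2 - 7*I*z/2 + 3/2 - 3*I, each pole is simple, so Res(f, z₀) = P(z₀)/Q'(z₀) with Q'(z) = 3*z^2 - 4*z + 3*I*z - 7/2 - 7*I/2.
  Res(f, -I) = P(-I)/Q'(-I) = (-1 - 2*I)/(-7/2 + I/2) = 1/5 + 3*I/5
  Res(f, 3) = P(3)/Q'(3) = (-95)/(23/2 + 11*I/2) = -437/65 + 209*I/65
  Res(f, -1 - I/2) = P(-1 - I/2)/Q'(-1 - I/2) = (23/16 + 3*I/8)/(17/4 - 3*I/2) = 71/260 + 12*I/65

Sum of residues inside C: -25/4 + 4*I
∮_C f(z) dz = 2πi · (-25/4 + 4*I) = pi*(-8 - 25*I/2)

Final answer: pi*(-8 - 25*I/2)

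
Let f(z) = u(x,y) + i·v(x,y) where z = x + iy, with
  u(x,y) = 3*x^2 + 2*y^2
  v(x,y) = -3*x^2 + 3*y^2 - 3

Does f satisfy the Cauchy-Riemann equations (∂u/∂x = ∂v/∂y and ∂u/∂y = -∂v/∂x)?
∂u/∂x = 6*x
∂v/∂y = 6*y
∂u/∂y = 4*y
∂v/∂x = -6*x
∂u/∂x ≠ ∂v/∂y and ∂u/∂y ≠ -∂v/∂x; the Cauchy-Riemann equations are not satisfied, so f is not analytic.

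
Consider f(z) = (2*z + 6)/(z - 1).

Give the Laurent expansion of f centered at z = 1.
Put w = z - (1), i.e. z = w + 1. The denominator is w, so it suffices to rewrite the numerator in powers of w.

P(z) = 2*z + 6
P(w + 1) = 8 + 2*w

Dividing each term by w:
  f = 8/w + 2

Substituting back w = z - 1:
  f(z) = 8/(z - 1) + 2

The series is finite because the numerator is a polynomial; the negative powers form the principal part, and the coefficient of 1/(z - 1) gives Res(f, 1) = 8.

Final answer: 8/(z - 1) + 2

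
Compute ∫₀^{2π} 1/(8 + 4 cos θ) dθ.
Let J = ∫₀^{2π} dθ/(8 + 4 cos θ).
Put z = e^{iθ}: then cos θ = (z + 1/z)/2, dθ = dz/(iz), and z runs once counterclockwise around |z| = 1:
  J = ∮_{|z|=1} 1/(8 + 4*(z + 1/z)/2) · dz/(iz) = (2/i) ∮_{|z|=1} dz/(4*z^2 + 16*z + 4).
The roots of 4*z^2 + 16*z + 4 are z = (-8 ± sqrt(8^2 - 4^2))/4, with sqrt(48) = 4*sqrt(3); their product is 1, so only z₊ = -2 + sqrt(3) lies inside the unit circle (z₋ = -2 - sqrt(3) lies outside).
z₊ is a simple zero of q(z) = 4*z^2 + 16*z + 4, so Res(1/q, z₊) = 1/q'(z₊) with q'(z) = 8*z + 16; and q'(z₊) = 4*(z₊ - z₋) = 8*sqrt(3).
Therefore J = (2/i) · 2πi · 1/(8*sqrt(3)) = 2*pi/(4*sqrt(3)) = sqrt(3)*pi/6

Final answer: sqrt(3)*pi/6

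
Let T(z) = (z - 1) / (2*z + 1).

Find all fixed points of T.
{-sqrt(2)*I/2, sqrt(2)*I/2}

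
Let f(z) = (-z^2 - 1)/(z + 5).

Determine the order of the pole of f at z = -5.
1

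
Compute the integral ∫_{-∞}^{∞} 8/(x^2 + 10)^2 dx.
Let f(z) = 8/(z^2 + 10)^2. The denominator has no real zeros and deg Q - deg P = 4 ≥ 2, so the integral of f over the upper semicircle |z| = R tends to 0 as R → ∞. Closing the contour in the upper half-plane,
  ∫_{-∞}^{∞} f(x) dx = 2πi · Σ Res(f, z_k)  over the poles with Im z_k > 0.

Zeros of the denominator: z^2 + 10 = 0 gives z = ±sqrt(10)*I.
Upper half-plane: z = sqrt(10)*I (a pole of order 2).

Write f(z) = g(z)/(z - sqrt(10)*I)^2 with g(z) = 8/(z + sqrt(10)*I)^2. For a double pole, Res(f, z₀) = g'(z₀):
  g'(z) = -16/(z + sqrt(10)*I)^3
  Res(f, sqrt(10)*I) = g'(sqrt(10)*I) = -sqrt(10)*I/50

∫_{-∞}^{∞} f(x) dx = 2πi · (-sqrt(10)*I/50) = sqrt(10)*pi/25

Final answer: sqrt(10)*pi/25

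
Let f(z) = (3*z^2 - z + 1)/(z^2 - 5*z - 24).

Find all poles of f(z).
{-3, 8}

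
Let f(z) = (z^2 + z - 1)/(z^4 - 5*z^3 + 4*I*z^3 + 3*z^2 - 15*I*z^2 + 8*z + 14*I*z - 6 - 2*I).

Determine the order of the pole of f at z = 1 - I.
Factor the denominator:
  z^4 - 5*z^3 + 4*I*z^3 + 3*z^2 - 15*I*z^2 + 8*z + 14*I*z - 6 - 2*I = (z - 1 + I)^3*(z - 2 + I)

The numerator P(z) = z^2 + z - 1 has P(1 - I) = -3*I ≠ 0, so no factor of (z - 1 + I) cancels.
Near z = 1 - I we can therefore write f(z) = g(z)/(z - 1 + I)^3 with g analytic at 1 - I and g(1 - I) ≠ 0 (g is the numerator divided by the remaining denominator factors).

Hence z = 1 - I is a pole of order 3.

Final answer: 3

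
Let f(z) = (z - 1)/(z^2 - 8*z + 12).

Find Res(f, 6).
5/4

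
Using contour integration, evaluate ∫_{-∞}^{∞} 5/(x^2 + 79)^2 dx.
Let f(z) = 5/(z^2 + 79)^2. The denominator has no real zeros and deg Q - deg P = 4 ≥ 2, so the integral of f over the upper semicircle |z| = R tends to 0 as R → ∞. Closing the contour in the upper half-plane,
  ∫_{-∞}^{∞} f(x) dx = 2πi · Σ Res(f, z_k)  over the poles with Im z_k > 0.

Zeros of the denominator: z^2 + 79 = 0 gives z = ±sqrt(79)*I.
Upper half-plane: z = sqrt(79)*I (a pole of order 2).

Write f(z) = g(z)/(z - sqrt(79)*I)^2 with g(z) = 5/(z + sqrt(79)*I)^2. For a double pole, Res(f, z₀) = g'(z₀):
  g'(z) = -10/(z + sqrt(79)*I)^3
  Res(f, sqrt(79)*I) = g'(sqrt(79)*I) = -5*sqrt(79)*I/24964

∫_{-∞}^{∞} f(x) dx = 2πi · (-5*sqrt(79)*I/24964) = 5*sqrt(79)*pi/12482

Final answer: 5*sqrt(79)*pi/12482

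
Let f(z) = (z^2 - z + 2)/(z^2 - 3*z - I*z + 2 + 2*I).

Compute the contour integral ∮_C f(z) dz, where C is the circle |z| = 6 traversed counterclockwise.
pi*(-2 + 4*I)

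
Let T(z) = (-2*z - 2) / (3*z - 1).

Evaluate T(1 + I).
Substitute z = 1 + I:
  numerator:   -2*(1 + I) - 2 = -4 - 2*I
  denominator: 3*(1 + I) - 1 = 2 + 3*I
T(1 + I) = (-4 - 2*I)/(2 + 3*I); multiplying numerator and denominator by the conjugate 2 - 3*I gives (-14 + 8*I)/13 = -14/13 + 8*I/13

Final answer: -14/13 + 8*I/13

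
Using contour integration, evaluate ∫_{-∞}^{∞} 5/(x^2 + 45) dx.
sqrt(5)*pi/3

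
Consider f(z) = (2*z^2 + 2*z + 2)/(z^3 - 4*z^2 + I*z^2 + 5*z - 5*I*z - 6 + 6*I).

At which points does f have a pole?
The singularities of f are the zeros of the denominator. Factoring,
  z^3 - 4*z^2 + I*z^2 + 5*z - 5*I*z - 6 + 6*I = (z - 3)*(z - 1 - I)*(z + 2*I)
so the candidates are z = 3, z = 1 + I, z = -2*I.

Check the numerator P(z) = 2*z^2 + 2*z + 2 at each one:
  P(3) = 26 ≠ 0, so z = 3 is a (simple) pole.
  P(1 + I) = 4 + 6*I ≠ 0, so z = 1 + I is a (simple) pole.
  P(-2*I) = -6 - 4*I ≠ 0, so z = -2*I is a (simple) pole.

Poles of f: {-2*I, 1 + I, 3}

Final answer: {-2*I, 1 + I, 3}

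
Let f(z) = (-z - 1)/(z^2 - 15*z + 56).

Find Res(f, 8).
-9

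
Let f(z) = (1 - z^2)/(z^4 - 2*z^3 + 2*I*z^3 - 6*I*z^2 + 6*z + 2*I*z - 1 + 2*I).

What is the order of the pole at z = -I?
3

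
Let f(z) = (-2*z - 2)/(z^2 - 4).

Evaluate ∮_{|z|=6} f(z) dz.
By the residue theorem, ∮_C f(z) dz = 2πi · (sum of the residues of f at the poles inside |z| = 6).

The denominator factors as (z + 2)*(z - 2), so the singularities of f are simple poles at z = -2, z = 2.
  |-2|² = 4 < 36 = 6², so this pole is inside the contour.
  |2|² = 4 < 36 = 6², so this pole is inside the contour.

With P(z) = -2*z - 2 and Q(z) = z^2 - 4, each pole is simple, so Res(f, z₀) = P(z₀)/Q'(z₀) with Q'(z) = 2*z.
  Res(f, -2) = P(-2)/Q'(-2) = (2)/(-4) = -1/2
  Res(f, 2) = P(2)/Q'(2) = (-6)/(4) = -3/2

Sum of residues inside C: -2
∮_C f(z) dz = 2πi · (-2) = -4*I*pi

Final answer: -4*I*pi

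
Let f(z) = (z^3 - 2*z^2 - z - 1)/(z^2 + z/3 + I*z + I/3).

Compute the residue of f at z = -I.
Write f(z) = P(z)/Q(z) with P(z) = z^3 - 2*z^2 - z - 1 and Q(z) = z^2 + z/3 + I*z + I/3.
The denominator factors as Q(z) = (z + 1/3)*(z + I), so z = -I is a simple zero of Q and P is analytic there; z = -I is therefore a simple pole and
  Res(f, z₀) = P(z₀)/Q'(z₀).

Q'(z) = 2*z + 1/3 + I, so Q'(-I) = 1/3 - I.
P(-I) = 1 + 2*I.

Res(f, -I) = (1 + 2*I)/(1/3 - I) = -3/2 + 3*I/2

Final answer: -3/2 + 3*I/2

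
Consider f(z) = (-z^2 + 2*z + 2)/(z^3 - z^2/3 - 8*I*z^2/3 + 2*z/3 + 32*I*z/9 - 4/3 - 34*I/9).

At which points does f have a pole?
{-1 + 3*I, 1/3 - I, 1 + 2*I/3}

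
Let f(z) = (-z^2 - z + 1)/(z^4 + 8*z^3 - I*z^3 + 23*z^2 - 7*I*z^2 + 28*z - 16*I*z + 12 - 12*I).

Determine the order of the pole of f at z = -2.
Factor the denominator:
  z^4 + 8*z^3 - I*z^3 + 23*z^2 - 7*I*z^2 + 28*z - 16*I*z + 12 - 12*I = (z + 2)^2*(z + 1 - I)*(z + 3)

The numerator P(z) = -z^2 - z + 1 has P(-2) = -1 ≠ 0, so no factor of (z + 2) cancels.
Near z = -2 we can therefore write f(z) = g(z)/(z + 2)^2 with g analytic at -2 and g(-2) ≠ 0 (g is the numerator divided by the remaining denominator factors).

Hence z = -2 is a pole of order 2.

Final answer: 2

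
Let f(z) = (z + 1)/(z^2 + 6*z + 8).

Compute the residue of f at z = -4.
Write f(z) = P(z)/Q(z) with P(z) = z + 1 and Q(z) = z^2 + 6*z + 8.
The denominator factors as Q(z) = (z + 2)*(z + 4), so z = -4 is a simple zero of Q and P is analytic there; z = -4 is therefore a simple pole and
  Res(f, z₀) = P(z₀)/Q'(z₀).

Q'(z) = 2*z + 6, so Q'(-4) = -2.
P(-4) = -3.

Res(f, -4) = (-3)/(-2) = 3/2

Final answer: 3/2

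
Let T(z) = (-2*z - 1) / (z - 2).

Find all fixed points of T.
T(z) = z means -2*z - 1 = z*(z - 2), i.e.
  z^2 + 1 = 0.
Discriminant: (0)^2 - 4*(1)*(1) = -4, so the roots are complex conjugates.
  z = (0 ± I*sqrt(4))/(2*(1))
Fixed points: {-I, I}

Final answer: {-I, I}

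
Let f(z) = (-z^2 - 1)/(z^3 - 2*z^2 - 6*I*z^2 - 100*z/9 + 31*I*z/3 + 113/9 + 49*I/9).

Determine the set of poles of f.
The singularities of f are the zeros of the denominator. Factoring,
  z^3 - 2*z^2 - 6*I*z^2 - 100*z/9 + 31*I*z/3 + 113/9 + 49*I/9 = (z + 1/3 - 3*I)*(z - 2 - I)*(z - 1/3 - 2*I)
so the candidates are z = -1/3 + 3*I, z = 2 + I, z = 1/3 + 2*I.

Check the numerator P(z) = -z^2 - 1 at each one:
  P(-1/3 + 3*I) = 71/9 + 2*I ≠ 0, so z = -1/3 + 3*I is a (simple) pole.
  P(2 + I) = -4 - 4*I ≠ 0, so z = 2 + I is a (simple) pole.
  P(1/3 + 2*I) = 26/9 - 4*I/3 ≠ 0, so z = 1/3 + 2*I is a (simple) pole.

Poles of f: {-1/3 + 3*I, 1/3 + 2*I, 2 + I}

Final answer: {-1/3 + 3*I, 1/3 + 2*I, 2 + I}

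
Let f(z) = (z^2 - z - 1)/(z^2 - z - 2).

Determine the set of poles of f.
The singularities of f are the zeros of the denominator. Factoring,
  z^2 - z - 2 = (z + 1)*(z - 2)
so the candidates are z = -1, z = 2.

Check the numerator P(z) = z^2 - z - 1 at each one:
  P(-1) = 1 ≠ 0, so z = -1 is a (simple) pole.
  P(2) = 1 ≠ 0, so z = 2 is a (simple) pole.

Poles of f: {-1, 2}

Final answer: {-1, 2}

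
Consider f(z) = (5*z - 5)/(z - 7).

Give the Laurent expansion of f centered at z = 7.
Put w = z - (7), i.e. z = w + 7. The denominator is w, so it suffices to rewrite the numerator in powers of w.

P(z) = 5*z - 5
P(w + 7) = 30 + 5*w

Dividing each term by w:
  f = 30/w + 5

Substituting back w = z - 7:
  f(z) = 30/(z - 7) + 5

The series is finite because the numerator is a polynomial; the negative powers form the principal part, and the coefficient of 1/(z - 7) gives Res(f, 7) = 30.

Final answer: 30/(z - 7) + 5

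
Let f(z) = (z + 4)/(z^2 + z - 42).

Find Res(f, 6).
Write f(z) = P(z)/Q(z) with P(z) = z + 4 and Q(z) = z^2 + z - 42.
The denominator factors as Q(z) = (z + 7)*(z - 6), so z = 6 is a simple zero of Q and P is analytic there; z = 6 is therefore a simple pole and
  Res(f, z₀) = P(z₀)/Q'(z₀).

Q'(z) = 2*z + 1, so Q'(6) = 13.
P(6) = 10.

Res(f, 6) = (10)/(13) = 10/13

Final answer: 10/13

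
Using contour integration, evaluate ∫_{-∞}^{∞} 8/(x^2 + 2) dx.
Let f(z) = 8/(z^2 + 2). The denominator has no real zeros and deg Q - deg P = 2 ≥ 2, so the integral of f over the upper semicircle |z| = R tends to 0 as R → ∞. Closing the contour in the upper half-plane,
  ∫_{-∞}^{∞} f(x) dx = 2πi · Σ Res(f, z_k)  over the poles with Im z_k > 0.

Zeros of the denominator: z^2 + 2 = 0 gives z = ±sqrt(2)*I.
Upper half-plane: z = sqrt(2)*I (simple).

Each pole is a simple zero of Q(z) = z^2 + 2, so Res(f, z₀) = P(z₀)/Q'(z₀) with P(z) = 8, Q'(z) = 2*z:
  Res(f, sqrt(2)*I) = (8)/(2*sqrt(2)*I) = -2*sqrt(2)*I

∫_{-∞}^{∞} f(x) dx = 2πi · (-2*sqrt(2)*I) = 4*sqrt(2)*pi

Final answer: 4*sqrt(2)*pi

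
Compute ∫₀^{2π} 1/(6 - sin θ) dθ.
2*sqrt(35)*pi/35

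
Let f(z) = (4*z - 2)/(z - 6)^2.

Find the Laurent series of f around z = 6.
22/(z - 6)^2 + 4/(z - 6)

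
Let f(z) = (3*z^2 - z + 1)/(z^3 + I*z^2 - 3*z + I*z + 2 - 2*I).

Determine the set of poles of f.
The singularities of f are the zeros of the denominator. Factoring,
  z^3 + I*z^2 - 3*z + I*z + 2 - 2*I = (z - 1 + I)*(z - 1)*(z + 2)
so the candidates are z = 1 - I, z = 1, z = -2.

Check the numerator P(z) = 3*z^2 - z + 1 at each one:
  P(1 - I) = -5*I ≠ 0, so z = 1 - I is a (simple) pole.
  P(1) = 3 ≠ 0, so z = 1 is a (simple) pole.
  P(-2) = 15 ≠ 0, so z = -2 is a (simple) pole.

Poles of f: {-2, 1 - I, 1}

Final answer: {-2, 1 - I, 1}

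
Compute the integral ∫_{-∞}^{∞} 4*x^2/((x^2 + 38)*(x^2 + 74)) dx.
pi*(-sqrt(38) + sqrt(74))/9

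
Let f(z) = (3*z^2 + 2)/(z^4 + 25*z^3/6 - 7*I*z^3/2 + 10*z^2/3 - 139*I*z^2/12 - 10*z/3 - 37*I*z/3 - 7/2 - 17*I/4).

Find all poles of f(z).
The singularities of f are the zeros of the denominator. Factoring,
  z^4 + 25*z^3/6 - 7*I*z^3/2 + 10*z^2/3 - 139*I*z^2/12 - 10*z/3 - 37*I*z/3 - 7/2 - 17*I/4 = (z + 1 - 2*I)*(z + 1)*(z + 3/2)*(z + 2/3 - 3*I/2)
so the candidates are z = -1 + 2*I, z = -1, z = -3/2, z = -2/3 + 3*I/2.

Check the numerator P(z) = 3*z^2 + 2 at each one:
  P(-1 + 2*I) = -7 - 12*I ≠ 0, so z = -1 + 2*I is a (simple) pole.
  P(-1) = 5 ≠ 0, so z = -1 is a (simple) pole.
  P(-3/2) = 35/4 ≠ 0, so z = -3/2 is a (simple) pole.
  P(-2/3 + 3*I/2) = -41/12 - 6*I ≠ 0, so z = -2/3 + 3*I/2 is a (simple) pole.

Poles of f: {-3/2, -1, -1 + 2*I, -2/3 + 3*I/2}

Final answer: {-3/2, -1, -1 + 2*I, -2/3 + 3*I/2}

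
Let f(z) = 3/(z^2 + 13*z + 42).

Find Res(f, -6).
3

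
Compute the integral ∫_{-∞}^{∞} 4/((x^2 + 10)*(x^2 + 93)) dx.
2*pi*(-10*sqrt(93) + 93*sqrt(10))/38595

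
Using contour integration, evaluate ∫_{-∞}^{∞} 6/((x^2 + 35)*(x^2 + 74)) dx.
pi*(-35*sqrt(74) + 74*sqrt(35))/16835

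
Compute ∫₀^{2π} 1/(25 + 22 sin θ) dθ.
Call the integral J. The integrand is 2π-periodic and we integrate over a full period, so shifting θ does not change the value (θ → θ + π/2 turns sin θ into cos θ). Hence
  J = ∫₀^{2π} dθ/(25 + 22 cos θ).
Put z = e^{iθ}: then cos θ = (z + 1/z)/2, dθ = dz/(iz), and z runs once counterclockwise around |z| = 1:
  J = ∮_{|z|=1} 1/(25 + 22*(z + 1/z)/2) · dz/(iz) = (2/i) ∮_{|z|=1} dz/(22*z^2 + 50*z + 22).
The roots of 22*z^2 + 50*z + 22 are z = (-25 ± sqrt(25^2 - 22^2))/22, with sqrt(141) = sqrt(141); their product is 1, so only z₊ = -25/22 + sqrt(141)/22 lies inside the unit circle (z₋ = -25/22 - sqrt(141)/22 lies outside).
z₊ is a simple zero of q(z) = 22*z^2 + 50*z + 22, so Res(1/q, z₊) = 1/q'(z₊) with q'(z) = 44*z + 50; and q'(z₊) = 22*(z₊ - z₋) = 2*sqrt(141).
Therefore J = (2/i) · 2πi · 1/(2*sqrt(141)) = 2*pi/(sqrt(141)) = 2*sqrt(141)*pi/141

Final answer: 2*sqrt(141)*pi/141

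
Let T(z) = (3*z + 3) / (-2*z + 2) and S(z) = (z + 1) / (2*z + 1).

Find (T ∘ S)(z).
(T ∘ S)(z) = T(S(z)) = ((3)*S(z) + (3))/((-2)*S(z) + (2)). Multiply numerator and denominator by 2*z + 1:
  numerator:   (3)*(z + 1) + (3)*(2*z + 1) = 9*z + 6
  denominator: (-2)*(z + 1) + (2)*(2*z + 1) = 2*z
(T ∘ S)(z) = (9*z + 6)/(2*z)

Final answer: (9*z + 6)/(2*z)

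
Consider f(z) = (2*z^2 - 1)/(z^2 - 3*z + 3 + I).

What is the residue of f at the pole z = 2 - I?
Write f(z) = P(z)/Q(z) with P(z) = 2*z^2 - 1 and Q(z) = z^2 - 3*z + 3 + I.
The denominator factors as Q(z) = (z - 2 + I)*(z - 1 - I), so z = 2 - I is a simple zero of Q and P is analytic there; z = 2 - I is therefore a simple pole and
  Res(f, z₀) = P(z₀)/Q'(z₀).

Q'(z) = 2*z - 3, so Q'(2 - I) = 1 - 2*I.
P(2 - I) = 5 - 8*I.

Res(f, 2 - I) = (5 - 8*I)/(1 - 2*I) = 21/5 + 2*I/5

Final answer: 21/5 + 2*I/5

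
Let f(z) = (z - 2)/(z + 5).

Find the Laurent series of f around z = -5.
-7/(z + 5) + 1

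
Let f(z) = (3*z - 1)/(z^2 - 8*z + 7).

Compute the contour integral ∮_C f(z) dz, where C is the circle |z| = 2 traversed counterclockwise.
By the residue theorem, ∮_C f(z) dz = 2πi · (sum of the residues of f at the poles inside |z| = 2).

The denominator factors as (z - 7)*(z - 1), so the singularities of f are simple poles at z = 7, z = 1.
  |7|² = 49 > 4 = 2², so this pole is outside the contour.
  |1|² = 1 < 4 = 2², so this pole is inside the contour.

With P(z) = 3*z - 1 and Q(z) = z^2 - 8*z + 7, each pole is simple, so Res(f, z₀) = P(z₀)/Q'(z₀) with Q'(z) = 2*z - 8.
  Res(f, 1) = P(1)/Q'(1) = (2)/(-6) = -1/3

∮_C f(z) dz = 2πi · (-1/3) = -2*I*pi/3

Final answer: -2*I*pi/3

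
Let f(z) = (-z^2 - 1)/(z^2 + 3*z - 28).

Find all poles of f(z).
{-7, 4}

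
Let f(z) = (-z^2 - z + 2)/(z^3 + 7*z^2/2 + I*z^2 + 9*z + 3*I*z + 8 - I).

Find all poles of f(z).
The singularities of f are the zeros of the denominator. Factoring,
  z^3 + 7*z^2/2 + I*z^2 + 9*z + 3*I*z + 8 - I = (z + 3/2 - I)*(z + 1 - I)*(z + 1 + 3*I)
so the candidates are z = -3/2 + I, z = -1 + I, z = -1 - 3*I.

Check the numerator P(z) = -z^2 - z + 2 at each one:
  P(-3/2 + I) = 9/4 + 2*I ≠ 0, so z = -3/2 + I is a (simple) pole.
  P(-1 + I) = 3 + I ≠ 0, so z = -1 + I is a (simple) pole.
  P(-1 - 3*I) = 11 - 3*I ≠ 0, so z = -1 - 3*I is a (simple) pole.

Poles of f: {-3/2 + I, -1 - 3*I, -1 + I}

Final answer: {-3/2 + I, -1 - 3*I, -1 + I}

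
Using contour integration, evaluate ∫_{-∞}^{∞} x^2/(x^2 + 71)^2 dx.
Let f(z) = z^2/(z^2 + 71)^2. The denominator has no real zeros and deg Q - deg P = 2 ≥ 2, so the integral of f over the upper semicircle |z| = R tends to 0 as R → ∞. Closing the contour in the upper half-plane,
  ∫_{-∞}^{∞} f(x) dx = 2πi · Σ Res(f, z_k)  over the poles with Im z_k > 0.

Zeros of the denominator: z^2 + 71 = 0 gives z = ±sqrt(71)*I.
Upper half-plane: z = sqrt(71)*I (a pole of order 2).

Write f(z) = g(z)/(z - sqrt(71)*I)^2 with g(z) = z^2/(z + sqrt(71)*I)^2. For a double pole, Res(f, z₀) = g'(z₀):
  g'(z) = 2*sqrt(71)*I*z/(z + sqrt(71)*I)^3
  Res(f, sqrt(71)*I) = g'(sqrt(71)*I) = -sqrt(71)*I/284

∫_{-∞}^{∞} f(x) dx = 2πi · (-sqrt(71)*I/284) = sqrt(71)*pi/142

Final answer: sqrt(71)*pi/142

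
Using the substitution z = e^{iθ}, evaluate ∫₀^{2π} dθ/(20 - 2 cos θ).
Call the integral J. The integrand is 2π-periodic and we integrate over a full period, so shifting θ does not change the value (θ → θ + π flips the sign of the trig term). Hence
  J = ∫₀^{2π} dθ/(20 + 2 cos θ).
Put z = e^{iθ}: then cos θ = (z + 1/z)/2, dθ = dz/(iz), and z runs once counterclockwise around |z| = 1:
  J = ∮_{|z|=1} 1/(20 + 2*(z + 1/z)/2) · dz/(iz) = (2/i) ∮_{|z|=1} dz/(2*z^2 + 40*z + 2).
The roots of 2*z^2 + 40*z + 2 are z = (-20 ± sqrt(20^2 - 2^2))/2, with sqrt(396) = 6*sqrt(11); their product is 1, so only z₊ = -10 + 3*sqrt(11) lies inside the unit circle (z₋ = -10 - 3*sqrt(11) lies outside).
z₊ is a simple zero of q(z) = 2*z^2 + 40*z + 2, so Res(1/q, z₊) = 1/q'(z₊) with q'(z) = 4*z + 40; and q'(z₊) = 2*(z₊ - z₋) = 12*sqrt(11).
Therefore J = (2/i) · 2πi · 1/(12*sqrt(11)) = 2*pi/(6*sqrt(11)) = sqrt(11)*pi/33

Final answer: sqrt(11)*pi/33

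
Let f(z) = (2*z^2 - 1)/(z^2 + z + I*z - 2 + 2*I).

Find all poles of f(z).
The singularities of f are the zeros of the denominator. Factoring,
  z^2 + z + I*z - 2 + 2*I = (z - 1 + I)*(z + 2)
so the candidates are z = 1 - I, z = -2.

Check the numerator P(z) = 2*z^2 - 1 at each one:
  P(1 - I) = -1 - 4*I ≠ 0, so z = 1 - I is a (simple) pole.
  P(-2) = 7 ≠ 0, so z = -2 is a (simple) pole.

Poles of f: {-2, 1 - I}

Final answer: {-2, 1 - I}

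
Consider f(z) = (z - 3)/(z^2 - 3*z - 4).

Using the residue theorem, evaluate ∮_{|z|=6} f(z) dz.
By the residue theorem, ∮_C f(z) dz = 2πi · (sum of the residues of f at the poles inside |z| = 6).

The denominator factors as (z - 4)*(z + 1), so the singularities of f are simple poles at z = 4, z = -1.
  |4|² = 16 < 36 = 6², so this pole is inside the contour.
  |-1|² = 1 < 36 = 6², so this pole is inside the contour.

With P(z) = z - 3 and Q(z) = z^2 - 3*z - 4, each pole is simple, so Res(f, z₀) = P(z₀)/Q'(z₀) with Q'(z) = 2*z - 3.
  Res(f, 4) = P(4)/Q'(4) = (1)/(5) = 1/5
  Res(f, -1) = P(-1)/Q'(-1) = (-4)/(-5) = 4/5

Sum of residues inside C: 1
∮_C f(z) dz = 2πi · (1) = 2*I*pi

Final answer: 2*I*pi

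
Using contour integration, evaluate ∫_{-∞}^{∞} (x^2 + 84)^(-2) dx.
Let f(z) = (z^2 + 84)^(-2). The denominator has no real zeros and deg Q - deg P = 4 ≥ 2, so the integral of f over the upper semicircle |z| = R tends to 0 as R → ∞. Closing the contour in the upper half-plane,
  ∫_{-∞}^{∞} f(x) dx = 2πi · Σ Res(f, z_k)  over the poles with Im z_k > 0.

Zeros of the denominator: z^2 + 84 = 0 gives z = ±2*sqrt(21)*I.
Upper half-plane: z = 2*sqrt(21)*I (a pole of order 2).

Write f(z) = g(z)/(z - 2*sqrt(21)*I)^2 with g(z) = (z + 2*sqrt(21)*I)^(-2). For a double pole, Res(f, z₀) = g'(z₀):
  g'(z) = -2/(z + 2*sqrt(21)*I)^3
  Res(f, 2*sqrt(21)*I) = g'(2*sqrt(21)*I) = -sqrt(21)*I/14112

∫_{-∞}^{∞} f(x) dx = 2πi · (-sqrt(21)*I/14112) = sqrt(21)*pi/7056

Final answer: sqrt(21)*pi/7056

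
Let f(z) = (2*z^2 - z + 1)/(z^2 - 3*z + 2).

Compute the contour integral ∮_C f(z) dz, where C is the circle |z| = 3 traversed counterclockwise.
10*I*pi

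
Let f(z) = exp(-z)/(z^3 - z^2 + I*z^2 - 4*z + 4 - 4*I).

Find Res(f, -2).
(3/40 + I/40)*exp(2)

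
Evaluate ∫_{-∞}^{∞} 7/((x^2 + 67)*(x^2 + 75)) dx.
Let f(z) = 7/((z^2 + 67)*(z^2 + 75)). The denominator has no real zeros and deg Q - deg P = 4 ≥ 2, so the integral of f over the upper semicircle |z| = R tends to 0 as R → ∞. Closing the contour in the upper half-plane,
  ∫_{-∞}^{∞} f(x) dx = 2πi · Σ Res(f, z_k)  over the poles with Im z_k > 0.

Zeros of the denominator: z^2 + 67 = 0 gives z = ±sqrt(67)*I; z^2 + 75 = 0 gives z = ±5*sqrt(3)*I.
Upper half-plane: z = 5*sqrt(3)*I, z = sqrt(67)*I (simple).

Each pole is a simple zero of Q(z) = z^4 + 142*z^2 + 5025, so Res(f, z₀) = P(z₀)/Q'(z₀) with P(z) = 7, Q'(z) = 4*z^3 + 284*z:
  Res(f, 5*sqrt(3)*I) = (7)/(-80*sqrt(3)*I) = 7*sqrt(3)*I/240
  Res(f, sqrt(67)*I) = (7)/(16*sqrt(67)*I) = -7*sqrt(67)*I/1072

Sum of residues: 7*I*(-15*sqrt(67) + 67*sqrt(3))/16080
∫_{-∞}^{∞} f(x) dx = 2πi · (7*I*(-15*sqrt(67) + 67*sqrt(3))/16080) = 7*pi*(-67*sqrt(3) + 15*sqrt(67))/8040

Final answer: 7*pi*(-67*sqrt(3) + 15*sqrt(67))/8040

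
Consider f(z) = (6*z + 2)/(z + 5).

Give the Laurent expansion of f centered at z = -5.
Put w = z - (-5), i.e. z = w - 5. The denominator is w, so it suffices to rewrite the numerator in powers of w.

P(z) = 6*z + 2
P(w - 5) = -28 + 6*w

Dividing each term by w:
  f = -28/w + 6

Substituting back w = z + 5:
  f(z) = -28/(z + 5) + 6

The series is finite because the numerator is a polynomial; the negative powers form the principal part, and the coefficient of 1/(z + 5) gives Res(f, -5) = -28.

Final answer: -28/(z + 5) + 6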